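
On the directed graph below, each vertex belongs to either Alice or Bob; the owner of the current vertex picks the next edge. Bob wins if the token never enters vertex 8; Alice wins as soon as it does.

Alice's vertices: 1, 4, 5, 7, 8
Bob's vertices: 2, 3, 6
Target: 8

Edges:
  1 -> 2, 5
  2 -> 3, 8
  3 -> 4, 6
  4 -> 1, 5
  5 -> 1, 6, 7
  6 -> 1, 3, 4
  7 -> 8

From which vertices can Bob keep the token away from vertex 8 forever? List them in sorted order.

2, 3, 6

A0 = {8}
A1: add {7} — 7 (Alice) has 7→8.
A2: add {5} — 5 (Alice) has 5→7.
A3: add {1, 4} — 1 (Alice) has 1→5; 4 (Alice) has 4→5.
A4 = A3; e.g. 2 (Bob) can still go to 3. Fixed point.
Alice's attractor = {1, 4, 5, 7, 8}; Bob avoids the target exactly from the complement.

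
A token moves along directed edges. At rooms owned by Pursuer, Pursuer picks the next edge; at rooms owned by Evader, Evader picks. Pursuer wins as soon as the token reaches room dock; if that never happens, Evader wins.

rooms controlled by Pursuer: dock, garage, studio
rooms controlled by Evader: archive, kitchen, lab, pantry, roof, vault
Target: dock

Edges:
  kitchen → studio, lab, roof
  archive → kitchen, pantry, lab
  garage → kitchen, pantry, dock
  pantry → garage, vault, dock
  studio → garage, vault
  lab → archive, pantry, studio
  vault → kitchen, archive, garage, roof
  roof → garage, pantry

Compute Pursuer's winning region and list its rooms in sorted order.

A0 = {dock}
A1: add {garage} — garage (Pursuer) has garage→dock.
A2: add {studio} — studio (Pursuer) has studio→garage.
A3 = A2; e.g. kitchen (Evader) can still go to lab. Fixed point.
Pursuer's winning region = {dock, garage, studio}.

dock, garage, studio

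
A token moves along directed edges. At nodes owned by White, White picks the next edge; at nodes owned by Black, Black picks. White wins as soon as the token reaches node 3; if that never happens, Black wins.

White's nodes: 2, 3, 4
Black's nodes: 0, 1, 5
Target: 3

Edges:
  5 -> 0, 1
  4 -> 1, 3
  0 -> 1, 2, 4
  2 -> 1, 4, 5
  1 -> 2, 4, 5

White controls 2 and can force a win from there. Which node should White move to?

A0 = {3}
A1: add {4} — 4 (White) has 4→3.
A2: add {2} — 2 (White) has 2→4.
A3 = A2; e.g. 0 (Black) can still go to 1. Fixed point.
From 2, successor 4 is in the attractor (rank 1); the other successors 1, 5 are not.

4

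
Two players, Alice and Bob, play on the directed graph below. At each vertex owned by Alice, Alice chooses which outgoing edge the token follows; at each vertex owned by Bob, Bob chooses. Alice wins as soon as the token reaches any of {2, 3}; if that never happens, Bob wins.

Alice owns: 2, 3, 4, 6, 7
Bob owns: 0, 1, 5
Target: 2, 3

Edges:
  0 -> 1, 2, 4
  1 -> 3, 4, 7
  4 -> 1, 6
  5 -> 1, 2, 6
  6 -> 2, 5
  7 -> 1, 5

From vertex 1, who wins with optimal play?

A0 = {2, 3}
A1: add {6} — 6 (Alice) has 6→2.
A2: add {4} — 4 (Alice) has 4→6.
A3 = A2; e.g. 0 (Bob) can still go to 1. Fixed point.
1 never enters the attractor, so Bob can avoid the target forever.

Bob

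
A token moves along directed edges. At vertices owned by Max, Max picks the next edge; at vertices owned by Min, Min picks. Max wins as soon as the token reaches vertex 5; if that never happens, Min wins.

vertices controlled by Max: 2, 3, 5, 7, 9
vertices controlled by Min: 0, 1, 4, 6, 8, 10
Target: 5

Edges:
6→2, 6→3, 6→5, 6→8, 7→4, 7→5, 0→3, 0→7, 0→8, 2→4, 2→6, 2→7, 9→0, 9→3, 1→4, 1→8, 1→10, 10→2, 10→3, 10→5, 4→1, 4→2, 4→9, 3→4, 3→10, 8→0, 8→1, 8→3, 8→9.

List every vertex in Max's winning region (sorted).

2, 5, 7

A0 = {5}
A1: add {7} — 7 (Max) has 7→5.
A2: add {2} — 2 (Max) has 2→7.
A3 = A2; e.g. 0 (Min) can still go to 3. Fixed point.
Max's winning region = {2, 5, 7}.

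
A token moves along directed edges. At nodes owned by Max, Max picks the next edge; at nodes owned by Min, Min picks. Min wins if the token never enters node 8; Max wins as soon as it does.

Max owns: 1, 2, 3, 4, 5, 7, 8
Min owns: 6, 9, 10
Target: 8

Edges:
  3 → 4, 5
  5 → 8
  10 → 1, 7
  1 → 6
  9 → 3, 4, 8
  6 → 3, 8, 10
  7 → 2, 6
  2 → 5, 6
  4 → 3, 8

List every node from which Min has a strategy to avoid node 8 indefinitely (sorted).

A0 = {8}
A1: add {4, 5} — 4 (Max) has 4→8; 5 (Max) has 5→8.
A2: add {2, 3} — 2 (Max) has 2→5; 3 (Max) has 3→4.
A3: add {7, 9} — 7 (Max) has 7→2; 9 (Min): all of {3, 4, 8} already in.
A4 = A3; e.g. 1 (Max) has no edge into A3. Fixed point.
Max's attractor = {2, 3, 4, 5, 7, 8, 9}; Min avoids the target exactly from the complement.

1, 6, 10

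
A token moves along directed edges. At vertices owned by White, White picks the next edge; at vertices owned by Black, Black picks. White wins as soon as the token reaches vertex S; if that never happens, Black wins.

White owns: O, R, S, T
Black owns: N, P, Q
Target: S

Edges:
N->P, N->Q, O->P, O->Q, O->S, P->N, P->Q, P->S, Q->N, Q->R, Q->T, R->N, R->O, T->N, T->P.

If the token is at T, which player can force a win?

A0 = {S}
A1: add {O} — O (White) has O→S.
A2: add {R} — R (White) has R→O.
A3 = A2; e.g. N (Black) can still go to P. Fixed point.
T never enters the attractor, so Black can avoid the target forever.

Black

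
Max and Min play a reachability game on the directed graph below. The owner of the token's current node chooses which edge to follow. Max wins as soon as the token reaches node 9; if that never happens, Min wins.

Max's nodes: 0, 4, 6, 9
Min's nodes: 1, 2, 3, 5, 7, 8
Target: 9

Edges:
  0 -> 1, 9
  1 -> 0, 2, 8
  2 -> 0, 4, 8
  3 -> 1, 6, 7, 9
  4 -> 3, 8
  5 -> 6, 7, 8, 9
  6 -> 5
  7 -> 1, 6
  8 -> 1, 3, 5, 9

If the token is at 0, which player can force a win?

A0 = {9}
A1: add {0} — 0 (Max) has 0→9.
A2 = A1; e.g. 1 (Min) can still go to 2. Fixed point.
0 ∈ A1, so Max can force the target.

Max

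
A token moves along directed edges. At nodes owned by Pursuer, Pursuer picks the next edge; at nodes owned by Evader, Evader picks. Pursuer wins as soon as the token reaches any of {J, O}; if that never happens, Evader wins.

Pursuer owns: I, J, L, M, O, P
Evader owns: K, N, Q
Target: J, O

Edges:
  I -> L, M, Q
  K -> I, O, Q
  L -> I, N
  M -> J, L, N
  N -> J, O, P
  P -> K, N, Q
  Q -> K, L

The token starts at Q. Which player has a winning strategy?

Evader

A0 = {J, O}
A1: add {M} — M (Pursuer) has M→J.
A2: add {I} — I (Pursuer) has I→M.
A3: add {L} — L (Pursuer) has L→I.
A4 = A3; e.g. K (Evader) can still go to Q. Fixed point.
Q never enters the attractor, so Evader can avoid the target forever.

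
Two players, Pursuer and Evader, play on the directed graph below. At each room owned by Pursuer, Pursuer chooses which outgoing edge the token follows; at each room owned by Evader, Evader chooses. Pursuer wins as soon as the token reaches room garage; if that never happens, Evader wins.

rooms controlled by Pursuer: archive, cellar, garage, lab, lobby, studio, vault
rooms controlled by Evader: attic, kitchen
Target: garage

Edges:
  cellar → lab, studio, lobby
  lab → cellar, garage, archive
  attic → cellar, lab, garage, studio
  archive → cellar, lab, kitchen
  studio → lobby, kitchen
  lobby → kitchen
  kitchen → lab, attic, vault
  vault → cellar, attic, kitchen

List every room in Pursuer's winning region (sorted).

archive, cellar, garage, lab, vault

A0 = {garage}
A1: add {lab} — lab (Pursuer) has lab→garage.
A2: add {archive, cellar} — cellar (Pursuer) has cellar→lab; archive (Pursuer) has archive→lab.
A3: add {vault} — vault (Pursuer) has vault→cellar.
A4 = A3; e.g. attic (Evader) can still go to studio. Fixed point.
Pursuer's winning region = {archive, cellar, garage, lab, vault}.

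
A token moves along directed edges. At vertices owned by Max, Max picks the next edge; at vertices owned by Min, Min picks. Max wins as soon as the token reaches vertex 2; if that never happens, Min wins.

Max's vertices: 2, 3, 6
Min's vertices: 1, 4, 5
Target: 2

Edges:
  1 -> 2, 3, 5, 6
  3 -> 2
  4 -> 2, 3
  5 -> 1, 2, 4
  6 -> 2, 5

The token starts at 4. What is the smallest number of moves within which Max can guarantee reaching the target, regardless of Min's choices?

A0 = {2}
A1: add {3, 6} — 3 (Max) has 3→2; 6 (Max) has 6→2.
A2: add {4} — 4 (Min): all of {2, 3} already in.
A3 = A2; e.g. 1 (Min) can still go to 5. Fixed point.
4 enters the attractor at level 2, so Max can force the target in 2 moves from there.

2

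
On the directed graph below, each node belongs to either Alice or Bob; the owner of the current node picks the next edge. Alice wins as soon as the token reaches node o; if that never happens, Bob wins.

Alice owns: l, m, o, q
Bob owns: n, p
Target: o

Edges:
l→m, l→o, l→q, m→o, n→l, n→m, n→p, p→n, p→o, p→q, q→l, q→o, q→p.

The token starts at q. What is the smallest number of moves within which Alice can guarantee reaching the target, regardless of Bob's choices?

A0 = {o}
A1: add {l, m, q} — l (Alice) has l→o; m (Alice) has m→o; q (Alice) has q→o.
A2 = A1; e.g. n (Bob) can still go to p. Fixed point.
q enters the attractor at level 1, so Alice can force the target in 1 move from there.

1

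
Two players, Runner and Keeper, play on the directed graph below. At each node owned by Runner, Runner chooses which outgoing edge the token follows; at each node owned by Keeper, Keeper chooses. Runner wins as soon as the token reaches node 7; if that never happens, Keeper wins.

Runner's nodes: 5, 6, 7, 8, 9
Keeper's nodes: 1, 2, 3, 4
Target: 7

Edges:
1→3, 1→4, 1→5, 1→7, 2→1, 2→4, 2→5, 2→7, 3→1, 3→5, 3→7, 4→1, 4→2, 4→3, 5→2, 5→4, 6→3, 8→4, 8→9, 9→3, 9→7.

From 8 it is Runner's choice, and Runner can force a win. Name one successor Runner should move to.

A0 = {7}
A1: add {9} — 9 (Runner) has 9→7.
A2: add {8} — 8 (Runner) has 8→9.
A3 = A2; e.g. 1 (Keeper) can still go to 3. Fixed point.
From 8, successor 9 is in the attractor (rank 1); the other successor 4 is not.

9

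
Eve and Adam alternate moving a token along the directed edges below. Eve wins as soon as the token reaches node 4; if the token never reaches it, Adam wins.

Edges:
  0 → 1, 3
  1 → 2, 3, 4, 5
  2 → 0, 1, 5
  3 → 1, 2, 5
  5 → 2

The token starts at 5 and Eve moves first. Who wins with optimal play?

Track states (vertex, player-to-move).
A0 = {(4,Eve), (4,Adam)}
A1: add {(1,Eve)}.
A2 = A1; e.g. (0,Eve) stays out. (5,Eve) never enters ⇒ Adam avoids the target.

Adam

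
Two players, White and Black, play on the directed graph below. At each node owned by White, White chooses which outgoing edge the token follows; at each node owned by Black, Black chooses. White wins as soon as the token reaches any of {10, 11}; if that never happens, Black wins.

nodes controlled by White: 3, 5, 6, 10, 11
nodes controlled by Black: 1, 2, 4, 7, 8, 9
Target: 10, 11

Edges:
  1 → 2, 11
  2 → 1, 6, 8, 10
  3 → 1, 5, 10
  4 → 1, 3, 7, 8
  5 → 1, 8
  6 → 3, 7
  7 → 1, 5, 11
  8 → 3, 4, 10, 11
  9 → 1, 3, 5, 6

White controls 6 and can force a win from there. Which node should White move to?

3

A0 = {10, 11}
A1: add {3} — 3 (White) has 3→10.
A2: add {6} — 6 (White) has 6→3.
A3 = A2; e.g. 1 (Black) can still go to 2. Fixed point.
From 6, successor 3 is in the attractor (rank 1); the other successor 7 is not.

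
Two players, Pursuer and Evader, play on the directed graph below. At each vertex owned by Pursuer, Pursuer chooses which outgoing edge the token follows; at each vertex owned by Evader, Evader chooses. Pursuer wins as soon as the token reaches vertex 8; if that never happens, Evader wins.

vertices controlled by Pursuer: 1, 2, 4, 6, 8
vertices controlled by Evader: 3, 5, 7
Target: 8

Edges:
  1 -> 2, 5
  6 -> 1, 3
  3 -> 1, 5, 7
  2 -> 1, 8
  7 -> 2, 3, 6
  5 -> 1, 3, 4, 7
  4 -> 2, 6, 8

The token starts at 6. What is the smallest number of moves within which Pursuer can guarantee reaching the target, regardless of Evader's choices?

A0 = {8}
A1: add {2, 4} — 2 (Pursuer) has 2→8; 4 (Pursuer) has 4→8.
A2: add {1} — 1 (Pursuer) has 1→2.
A3: add {6} — 6 (Pursuer) has 6→1.
A4 = A3; e.g. 3 (Evader) can still go to 5. Fixed point.
6 enters the attractor at level 3, so Pursuer can force the target in 3 moves from there.

3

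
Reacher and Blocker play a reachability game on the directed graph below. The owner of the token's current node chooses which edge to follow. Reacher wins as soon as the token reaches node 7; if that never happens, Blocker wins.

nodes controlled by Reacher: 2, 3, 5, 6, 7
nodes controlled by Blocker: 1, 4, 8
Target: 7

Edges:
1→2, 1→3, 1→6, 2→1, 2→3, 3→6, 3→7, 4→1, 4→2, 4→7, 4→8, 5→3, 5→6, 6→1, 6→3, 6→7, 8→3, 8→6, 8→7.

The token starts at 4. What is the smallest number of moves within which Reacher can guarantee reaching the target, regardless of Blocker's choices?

4

A0 = {7}
A1: add {3, 6} — 3 (Reacher) has 3→7; 6 (Reacher) has 6→7.
A2: add {2, 5, 8} — 2 (Reacher) has 2→3; 5 (Reacher) has 5→3; 8 (Blocker): all of {3, 6, 7} already in.
A3: add {1} — 1 (Blocker): all of {2, 3, 6} already in.
A4: add {4} — 4 (Blocker): all of {1, 2, 7, 8} already in.
A4 = all vertices. Fixed point.
4 enters the attractor at level 4, so Reacher can force the target in 4 moves from there.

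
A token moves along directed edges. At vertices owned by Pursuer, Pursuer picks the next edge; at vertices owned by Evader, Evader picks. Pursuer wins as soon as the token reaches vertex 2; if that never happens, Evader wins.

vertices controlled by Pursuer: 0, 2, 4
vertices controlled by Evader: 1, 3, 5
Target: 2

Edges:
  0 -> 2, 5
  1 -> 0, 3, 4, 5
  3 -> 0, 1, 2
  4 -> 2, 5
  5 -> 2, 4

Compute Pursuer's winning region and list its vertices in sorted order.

A0 = {2}
A1: add {0, 4} — 0 (Pursuer) has 0→2; 4 (Pursuer) has 4→2.
A2: add {5} — 5 (Evader): all of {2, 4} already in.
A3 = A2; e.g. 1 (Evader) can still go to 3. Fixed point.
Pursuer's winning region = {0, 2, 4, 5}.

0, 2, 4, 5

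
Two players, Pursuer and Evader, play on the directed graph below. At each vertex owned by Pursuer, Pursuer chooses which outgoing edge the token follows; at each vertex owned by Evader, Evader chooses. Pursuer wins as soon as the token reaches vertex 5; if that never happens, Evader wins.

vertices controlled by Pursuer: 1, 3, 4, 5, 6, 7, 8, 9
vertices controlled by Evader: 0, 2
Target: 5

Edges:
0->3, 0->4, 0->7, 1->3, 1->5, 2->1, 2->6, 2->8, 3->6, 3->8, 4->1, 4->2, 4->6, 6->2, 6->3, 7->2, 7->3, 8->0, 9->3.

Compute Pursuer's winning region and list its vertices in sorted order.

1, 4, 5

A0 = {5}
A1: add {1} — 1 (Pursuer) has 1→5.
A2: add {4} — 4 (Pursuer) has 4→1.
A3 = A2; e.g. 0 (Evader) can still go to 3. Fixed point.
Pursuer's winning region = {1, 4, 5}.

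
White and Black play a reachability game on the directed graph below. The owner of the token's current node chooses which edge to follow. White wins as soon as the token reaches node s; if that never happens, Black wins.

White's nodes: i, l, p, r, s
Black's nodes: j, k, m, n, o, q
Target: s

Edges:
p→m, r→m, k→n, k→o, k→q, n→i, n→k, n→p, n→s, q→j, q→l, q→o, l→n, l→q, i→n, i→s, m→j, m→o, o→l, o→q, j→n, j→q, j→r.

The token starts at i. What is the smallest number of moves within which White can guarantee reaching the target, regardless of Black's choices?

A0 = {s}
A1: add {i} — i (White) has i→s.
A2 = A1; e.g. j (Black) can still go to n. Fixed point.
i enters the attractor at level 1, so White can force the target in 1 move from there.

1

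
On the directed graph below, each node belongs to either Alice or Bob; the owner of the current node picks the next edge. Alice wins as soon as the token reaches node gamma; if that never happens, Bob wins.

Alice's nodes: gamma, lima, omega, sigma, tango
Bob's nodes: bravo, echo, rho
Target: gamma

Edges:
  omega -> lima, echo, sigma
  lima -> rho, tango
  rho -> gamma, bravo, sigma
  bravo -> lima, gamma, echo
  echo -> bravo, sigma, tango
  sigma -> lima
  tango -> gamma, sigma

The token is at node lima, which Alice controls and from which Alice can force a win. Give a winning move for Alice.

tango

A0 = {gamma}
A1: add {tango} — tango (Alice) has tango→gamma.
A2: add {lima} — lima (Alice) has lima→tango.
A3: add {omega, sigma} — omega (Alice) has omega→lima; sigma (Alice) has sigma→lima.
A4 = A3; e.g. rho (Bob) can still go to bravo. Fixed point.
From lima, successor tango is in the attractor (rank 1); the other successor rho is not.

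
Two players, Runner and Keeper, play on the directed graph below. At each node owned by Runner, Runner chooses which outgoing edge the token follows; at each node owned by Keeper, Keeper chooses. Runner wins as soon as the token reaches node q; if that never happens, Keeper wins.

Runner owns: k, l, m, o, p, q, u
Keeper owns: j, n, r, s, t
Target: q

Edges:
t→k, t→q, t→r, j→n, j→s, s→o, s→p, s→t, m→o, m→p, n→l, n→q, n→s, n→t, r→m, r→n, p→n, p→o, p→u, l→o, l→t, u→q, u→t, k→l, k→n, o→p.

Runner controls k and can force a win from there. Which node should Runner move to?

A0 = {q}
A1: add {u} — u (Runner) has u→q.
A2: add {p} — p (Runner) has p→u.
A3: add {m, o} — m (Runner) has m→p; o (Runner) has o→p.
A4: add {l} — l (Runner) has l→o.
A5: add {k} — k (Runner) has k→l.
A6 = A5; e.g. j (Keeper) can still go to n. Fixed point.
From k, successor l is in the attractor (rank 4); the other successor n is not.

l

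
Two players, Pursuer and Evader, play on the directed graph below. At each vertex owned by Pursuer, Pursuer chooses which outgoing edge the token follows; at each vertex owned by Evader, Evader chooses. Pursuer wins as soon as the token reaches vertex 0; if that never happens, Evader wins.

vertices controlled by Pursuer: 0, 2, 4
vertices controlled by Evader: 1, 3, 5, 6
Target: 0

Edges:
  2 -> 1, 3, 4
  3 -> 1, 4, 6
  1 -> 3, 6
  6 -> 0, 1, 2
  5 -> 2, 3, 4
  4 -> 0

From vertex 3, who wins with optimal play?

Evader

A0 = {0}
A1: add {4} — 4 (Pursuer) has 4→0.
A2: add {2} — 2 (Pursuer) has 2→4.
A3 = A2; e.g. 1 (Evader) can still go to 3. Fixed point.
3 never enters the attractor, so Evader can avoid the target forever.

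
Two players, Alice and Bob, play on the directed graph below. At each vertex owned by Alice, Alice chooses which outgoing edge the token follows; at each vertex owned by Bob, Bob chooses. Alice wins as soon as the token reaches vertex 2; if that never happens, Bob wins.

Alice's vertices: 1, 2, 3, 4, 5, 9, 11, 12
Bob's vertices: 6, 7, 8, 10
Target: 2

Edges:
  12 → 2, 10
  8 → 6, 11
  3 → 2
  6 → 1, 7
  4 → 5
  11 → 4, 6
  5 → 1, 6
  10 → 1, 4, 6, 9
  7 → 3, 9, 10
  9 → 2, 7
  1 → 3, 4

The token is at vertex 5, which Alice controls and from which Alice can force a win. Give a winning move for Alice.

A0 = {2}
A1: add {3, 9, 12} — 3 (Alice) has 3→2; 9 (Alice) has 9→2; 12 (Alice) has 12→2.
A2: add {1} — 1 (Alice) has 1→3.
A3: add {5} — 5 (Alice) has 5→1.
A4: add {4} — 4 (Alice) has 4→5.
A5: add {11} — 11 (Alice) has 11→4.
A6 = A5; e.g. 6 (Bob) can still go to 7. Fixed point.
From 5, successor 1 is in the attractor (rank 2); the other successor 6 is not.

1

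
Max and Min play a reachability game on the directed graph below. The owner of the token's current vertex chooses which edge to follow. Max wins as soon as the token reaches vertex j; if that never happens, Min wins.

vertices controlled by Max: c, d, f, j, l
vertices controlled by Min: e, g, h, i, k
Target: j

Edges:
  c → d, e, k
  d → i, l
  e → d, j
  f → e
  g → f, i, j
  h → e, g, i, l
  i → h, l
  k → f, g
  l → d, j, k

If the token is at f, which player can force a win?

A0 = {j}
A1: add {l} — l (Max) has l→j.
A2: add {d} — d (Max) has d→l.
A3: add {c, e} — c (Max) has c→d; e (Min): all of {d, j} already in.
A4: add {f} — f (Max) has f→e.
A5 = A4; e.g. g (Min) can still go to i. Fixed point.
f ∈ A4, so Max can force the target.

Max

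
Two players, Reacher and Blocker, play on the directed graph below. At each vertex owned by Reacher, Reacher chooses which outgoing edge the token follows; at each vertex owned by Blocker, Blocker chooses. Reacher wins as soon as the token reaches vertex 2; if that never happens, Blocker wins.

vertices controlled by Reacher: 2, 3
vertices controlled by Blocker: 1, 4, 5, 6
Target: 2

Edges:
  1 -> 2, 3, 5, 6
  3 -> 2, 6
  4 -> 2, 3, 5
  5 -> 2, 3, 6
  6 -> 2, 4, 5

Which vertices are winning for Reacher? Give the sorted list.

A0 = {2}
A1: add {3} — 3 (Reacher) has 3→2.
A2 = A1; e.g. 1 (Blocker) can still go to 5. Fixed point.
Reacher's winning region = {2, 3}.

2, 3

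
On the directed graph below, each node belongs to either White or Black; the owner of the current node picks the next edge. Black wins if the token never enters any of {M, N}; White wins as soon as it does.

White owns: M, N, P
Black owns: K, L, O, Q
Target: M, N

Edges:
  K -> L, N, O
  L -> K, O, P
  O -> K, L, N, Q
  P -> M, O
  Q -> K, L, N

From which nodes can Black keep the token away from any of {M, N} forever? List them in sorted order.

A0 = {M, N}
A1: add {P} — P (White) has P→M.
A2 = A1; e.g. K (Black) can still go to L. Fixed point.
White's attractor = {M, N, P}; Black avoids the target exactly from the complement.

K, L, O, Q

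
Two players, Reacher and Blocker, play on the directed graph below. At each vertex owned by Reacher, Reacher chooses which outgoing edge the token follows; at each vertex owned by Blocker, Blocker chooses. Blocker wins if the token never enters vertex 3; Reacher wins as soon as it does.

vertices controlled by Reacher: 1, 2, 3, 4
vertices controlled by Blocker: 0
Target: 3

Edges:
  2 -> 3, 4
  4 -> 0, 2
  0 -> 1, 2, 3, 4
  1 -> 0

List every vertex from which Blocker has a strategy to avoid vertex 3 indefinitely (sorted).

A0 = {3}
A1: add {2} — 2 (Reacher) has 2→3.
A2: add {4} — 4 (Reacher) has 4→2.
A3 = A2; e.g. 0 (Blocker) can still go to 1. Fixed point.
Reacher's attractor = {2, 3, 4}; Blocker avoids the target exactly from the complement.

0, 1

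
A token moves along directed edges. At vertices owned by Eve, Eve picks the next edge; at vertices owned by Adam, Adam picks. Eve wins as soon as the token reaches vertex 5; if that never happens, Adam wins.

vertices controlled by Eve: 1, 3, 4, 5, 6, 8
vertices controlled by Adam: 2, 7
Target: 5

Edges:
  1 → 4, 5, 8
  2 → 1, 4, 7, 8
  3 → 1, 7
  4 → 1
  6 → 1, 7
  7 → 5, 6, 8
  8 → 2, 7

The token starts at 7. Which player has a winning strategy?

Adam

A0 = {5}
A1: add {1} — 1 (Eve) has 1→5.
A2: add {3, 4, 6} — 3 (Eve) has 3→1; 4 (Eve) has 4→1; 6 (Eve) has 6→1.
A3 = A2; e.g. 2 (Adam) can still go to 7. Fixed point.
7 never enters the attractor, so Adam can avoid the target forever.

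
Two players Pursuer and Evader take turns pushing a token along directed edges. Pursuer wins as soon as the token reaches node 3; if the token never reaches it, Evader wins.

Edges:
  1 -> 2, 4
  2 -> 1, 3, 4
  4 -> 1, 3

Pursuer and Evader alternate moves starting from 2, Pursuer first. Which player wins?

Track states (vertex, player-to-move).
A0 = {(3,Pursuer), (3,Evader)}
A1: add {(2,Pursuer), (4,Pursuer)}.
(2,Pursuer) ∈ A1 ⇒ Pursuer forces the target.

Pursuer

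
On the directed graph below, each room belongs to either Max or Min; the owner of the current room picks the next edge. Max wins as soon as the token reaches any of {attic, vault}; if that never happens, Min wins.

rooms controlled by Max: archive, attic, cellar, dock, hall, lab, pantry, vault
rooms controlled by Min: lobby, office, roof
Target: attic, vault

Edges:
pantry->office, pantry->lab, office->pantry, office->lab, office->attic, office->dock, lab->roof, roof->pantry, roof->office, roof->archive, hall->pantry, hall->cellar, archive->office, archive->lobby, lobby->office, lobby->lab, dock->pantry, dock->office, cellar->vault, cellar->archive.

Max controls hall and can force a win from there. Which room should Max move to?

cellar

A0 = {attic, vault}
A1: add {cellar} — cellar (Max) has cellar→vault.
A2: add {hall} — hall (Max) has hall→cellar.
A3 = A2; e.g. pantry (Max) has no edge into A2. Fixed point.
From hall, successor cellar is in the attractor (rank 1); the other successor pantry is not.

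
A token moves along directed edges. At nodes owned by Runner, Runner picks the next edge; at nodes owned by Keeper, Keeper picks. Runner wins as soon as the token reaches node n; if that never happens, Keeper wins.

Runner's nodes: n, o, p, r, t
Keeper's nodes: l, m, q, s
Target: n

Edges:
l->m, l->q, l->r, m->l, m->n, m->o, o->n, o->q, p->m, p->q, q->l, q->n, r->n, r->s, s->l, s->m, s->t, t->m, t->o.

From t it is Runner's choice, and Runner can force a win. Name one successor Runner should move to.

o

A0 = {n}
A1: add {o, r} — o (Runner) has o→n; r (Runner) has r→n.
A2: add {t} — t (Runner) has t→o.
A3 = A2; e.g. l (Keeper) can still go to m. Fixed point.
From t, successor o is in the attractor (rank 1); the other successor m is not.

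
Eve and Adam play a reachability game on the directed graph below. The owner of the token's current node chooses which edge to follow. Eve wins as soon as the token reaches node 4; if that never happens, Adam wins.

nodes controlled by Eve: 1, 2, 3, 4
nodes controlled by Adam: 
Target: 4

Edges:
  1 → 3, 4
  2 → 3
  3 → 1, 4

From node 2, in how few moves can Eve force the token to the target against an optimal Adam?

A0 = {4}
A1: add {1, 3} — 1 (Eve) has 1→4; 3 (Eve) has 3→4.
A2: add {2} — 2 (Eve) has 2→3.
A2 = all vertices. Fixed point.
2 enters the attractor at level 2, so Eve can force the target in 2 moves from there.

2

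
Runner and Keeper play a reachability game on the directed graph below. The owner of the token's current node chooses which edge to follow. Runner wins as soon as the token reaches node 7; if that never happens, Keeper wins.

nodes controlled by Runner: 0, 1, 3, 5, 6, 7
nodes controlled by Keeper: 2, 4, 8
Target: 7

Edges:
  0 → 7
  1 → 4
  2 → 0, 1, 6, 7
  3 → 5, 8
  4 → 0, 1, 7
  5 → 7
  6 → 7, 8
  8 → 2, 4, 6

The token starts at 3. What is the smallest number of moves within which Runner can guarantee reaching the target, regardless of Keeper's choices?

2

A0 = {7}
A1: add {0, 5, 6} — 0 (Runner) has 0→7; 5 (Runner) has 5→7; 6 (Runner) has 6→7.
A2: add {3} — 3 (Runner) has 3→5.
A3 = A2; e.g. 1 (Runner) has no edge into A2. Fixed point.
3 enters the attractor at level 2, so Runner can force the target in 2 moves from there.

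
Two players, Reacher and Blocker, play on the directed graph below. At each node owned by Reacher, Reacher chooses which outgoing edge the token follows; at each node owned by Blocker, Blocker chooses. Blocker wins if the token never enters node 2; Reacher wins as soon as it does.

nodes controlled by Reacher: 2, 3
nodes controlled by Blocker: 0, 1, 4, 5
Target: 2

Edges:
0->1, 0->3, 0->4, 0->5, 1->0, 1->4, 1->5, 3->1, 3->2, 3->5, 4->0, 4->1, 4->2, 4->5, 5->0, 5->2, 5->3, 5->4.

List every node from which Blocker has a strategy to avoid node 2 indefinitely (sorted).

A0 = {2}
A1: add {3} — 3 (Reacher) has 3→2.
A2 = A1; e.g. 0 (Blocker) can still go to 1. Fixed point.
Reacher's attractor = {2, 3}; Blocker avoids the target exactly from the complement.

0, 1, 4, 5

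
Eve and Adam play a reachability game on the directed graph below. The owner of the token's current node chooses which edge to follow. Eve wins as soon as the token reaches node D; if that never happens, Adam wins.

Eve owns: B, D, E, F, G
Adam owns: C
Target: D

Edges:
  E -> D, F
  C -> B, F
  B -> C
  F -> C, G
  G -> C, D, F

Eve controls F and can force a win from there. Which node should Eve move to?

A0 = {D}
A1: add {E, G} — E (Eve) has E→D; G (Eve) has G→D.
A2: add {F} — F (Eve) has F→G.
A3 = A2; e.g. B (Eve) has no edge into A2. Fixed point.
From F, successor G is in the attractor (rank 1); the other successor C is not.

G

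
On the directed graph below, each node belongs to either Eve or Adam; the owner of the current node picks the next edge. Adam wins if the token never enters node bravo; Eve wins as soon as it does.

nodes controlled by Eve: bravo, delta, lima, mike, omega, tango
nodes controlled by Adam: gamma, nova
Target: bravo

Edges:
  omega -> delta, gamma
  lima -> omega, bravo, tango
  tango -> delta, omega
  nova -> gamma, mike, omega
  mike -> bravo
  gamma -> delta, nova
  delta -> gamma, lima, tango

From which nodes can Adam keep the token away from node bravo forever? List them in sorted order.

A0 = {bravo}
A1: add {lima, mike} — mike (Eve) has mike→bravo; lima (Eve) has lima→bravo.
A2: add {delta} — delta (Eve) has delta→lima.
A3: add {omega, tango} — omega (Eve) has omega→delta; tango (Eve) has tango→delta.
A4 = A3; e.g. nova (Adam) can still go to gamma. Fixed point.
Eve's attractor = {bravo, delta, lima, mike, omega, tango}; Adam avoids the target exactly from the complement.

gamma, nova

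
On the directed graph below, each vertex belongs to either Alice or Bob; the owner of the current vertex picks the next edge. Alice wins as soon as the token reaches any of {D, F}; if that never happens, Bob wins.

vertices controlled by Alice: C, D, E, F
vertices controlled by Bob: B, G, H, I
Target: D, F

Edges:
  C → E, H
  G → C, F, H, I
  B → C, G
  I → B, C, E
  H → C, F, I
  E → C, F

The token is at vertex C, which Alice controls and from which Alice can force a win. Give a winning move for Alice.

A0 = {D, F}
A1: add {E} — E (Alice) has E→F.
A2: add {C} — C (Alice) has C→E.
A3 = A2; e.g. B (Bob) can still go to G. Fixed point.
From C, successor E is in the attractor (rank 1); the other successor H is not.

E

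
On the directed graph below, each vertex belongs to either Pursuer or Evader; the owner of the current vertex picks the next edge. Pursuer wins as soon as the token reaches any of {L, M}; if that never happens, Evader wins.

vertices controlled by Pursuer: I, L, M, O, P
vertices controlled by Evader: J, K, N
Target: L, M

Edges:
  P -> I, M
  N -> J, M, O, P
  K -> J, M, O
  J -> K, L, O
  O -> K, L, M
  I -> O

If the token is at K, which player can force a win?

Evader

A0 = {L, M}
A1: add {O, P} — O (Pursuer) has O→L; P (Pursuer) has P→M.
A2: add {I} — I (Pursuer) has I→O.
A3 = A2; e.g. J (Evader) can still go to K. Fixed point.
K never enters the attractor, so Evader can avoid the target forever.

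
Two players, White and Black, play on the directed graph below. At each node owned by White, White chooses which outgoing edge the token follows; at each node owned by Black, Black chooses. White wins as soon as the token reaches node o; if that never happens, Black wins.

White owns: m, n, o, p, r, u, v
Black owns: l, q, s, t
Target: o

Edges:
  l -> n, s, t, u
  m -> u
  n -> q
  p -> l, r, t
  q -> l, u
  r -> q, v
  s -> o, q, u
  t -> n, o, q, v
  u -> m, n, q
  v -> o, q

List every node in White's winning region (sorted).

A0 = {o}
A1: add {v} — v (White) has v→o.
A2: add {r} — r (White) has r→v.
A3: add {p} — p (White) has p→r.
A4 = A3; e.g. l (Black) can still go to n. Fixed point.
White's winning region = {o, p, r, v}.

o, p, r, v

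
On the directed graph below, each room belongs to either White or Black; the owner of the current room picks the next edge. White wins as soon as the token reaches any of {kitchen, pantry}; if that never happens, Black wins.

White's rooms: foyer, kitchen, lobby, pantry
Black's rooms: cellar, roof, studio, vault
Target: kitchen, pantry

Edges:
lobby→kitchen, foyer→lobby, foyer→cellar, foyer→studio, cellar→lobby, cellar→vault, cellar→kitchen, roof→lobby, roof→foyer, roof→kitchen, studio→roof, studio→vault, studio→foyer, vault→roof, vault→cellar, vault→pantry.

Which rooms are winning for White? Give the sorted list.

A0 = {kitchen, pantry}
A1: add {lobby} — lobby (White) has lobby→kitchen.
A2: add {foyer} — foyer (White) has foyer→lobby.
A3: add {roof} — roof (Black): all of {lobby, foyer, kitchen} already in.
A4 = A3; e.g. cellar (Black) can still go to vault. Fixed point.
White's winning region = {foyer, kitchen, lobby, pantry, roof}.

foyer, kitchen, lobby, pantry, roof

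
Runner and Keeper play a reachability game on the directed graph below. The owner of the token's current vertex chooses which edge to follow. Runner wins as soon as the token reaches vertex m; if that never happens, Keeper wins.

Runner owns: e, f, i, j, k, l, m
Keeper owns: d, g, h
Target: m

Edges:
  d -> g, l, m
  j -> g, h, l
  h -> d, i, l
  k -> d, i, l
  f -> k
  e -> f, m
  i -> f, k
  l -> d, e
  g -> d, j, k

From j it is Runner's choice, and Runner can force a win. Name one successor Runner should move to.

A0 = {m}
A1: add {e} — e (Runner) has e→m.
A2: add {l} — l (Runner) has l→e.
A3: add {j, k} — j (Runner) has j→l; k (Runner) has k→l.
A4: add {f, i} — f (Runner) has f→k; i (Runner) has i→k.
A5 = A4; e.g. d (Keeper) can still go to g. Fixed point.
From j, successor l is in the attractor (rank 2); the other successors g, h are not.

l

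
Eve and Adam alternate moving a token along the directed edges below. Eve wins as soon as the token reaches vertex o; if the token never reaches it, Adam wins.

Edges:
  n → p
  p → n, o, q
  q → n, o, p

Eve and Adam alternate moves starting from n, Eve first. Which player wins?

Adam

Track states (vertex, player-to-move).
A0 = {(o,Eve), (o,Adam)}
A1: add {(p,Eve), (q,Eve)}.
A2: add {(n,Adam)}.
A3 = A2; e.g. (n,Eve) stays out. (n,Eve) never enters ⇒ Adam avoids the target.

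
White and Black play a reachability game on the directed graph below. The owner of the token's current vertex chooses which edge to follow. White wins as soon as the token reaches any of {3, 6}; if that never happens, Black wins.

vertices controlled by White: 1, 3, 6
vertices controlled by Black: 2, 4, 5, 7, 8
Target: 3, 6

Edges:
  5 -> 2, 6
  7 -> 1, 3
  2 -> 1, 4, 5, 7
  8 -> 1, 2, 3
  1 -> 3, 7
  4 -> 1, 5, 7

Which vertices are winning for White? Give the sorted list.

1, 3, 6, 7

A0 = {3, 6}
A1: add {1} — 1 (White) has 1→3.
A2: add {7} — 7 (Black): all of {1, 3} already in.
A3 = A2; e.g. 2 (Black) can still go to 4. Fixed point.
White's winning region = {1, 3, 6, 7}.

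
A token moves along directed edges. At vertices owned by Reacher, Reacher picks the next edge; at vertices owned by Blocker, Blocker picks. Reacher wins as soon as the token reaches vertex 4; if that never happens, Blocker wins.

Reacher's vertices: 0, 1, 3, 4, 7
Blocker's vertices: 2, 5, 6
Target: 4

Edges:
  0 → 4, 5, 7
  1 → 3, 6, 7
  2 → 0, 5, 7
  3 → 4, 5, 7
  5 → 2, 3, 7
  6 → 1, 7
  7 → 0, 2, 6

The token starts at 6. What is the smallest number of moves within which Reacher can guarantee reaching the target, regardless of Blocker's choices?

3

A0 = {4}
A1: add {0, 3} — 0 (Reacher) has 0→4; 3 (Reacher) has 3→4.
A2: add {1, 7} — 1 (Reacher) has 1→3; 7 (Reacher) has 7→0.
A3: add {6} — 6 (Blocker): all of {1, 7} already in.
A4 = A3; e.g. 2 (Blocker) can still go to 5. Fixed point.
6 enters the attractor at level 3, so Reacher can force the target in 3 moves from there.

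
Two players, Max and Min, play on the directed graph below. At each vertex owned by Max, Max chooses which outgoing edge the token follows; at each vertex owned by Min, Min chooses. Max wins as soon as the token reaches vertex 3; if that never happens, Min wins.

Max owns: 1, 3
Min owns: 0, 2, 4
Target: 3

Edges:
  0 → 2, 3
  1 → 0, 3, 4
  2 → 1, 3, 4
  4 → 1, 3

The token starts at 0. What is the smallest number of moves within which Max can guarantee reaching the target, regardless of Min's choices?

A0 = {3}
A1: add {1} — 1 (Max) has 1→3.
A2: add {4} — 4 (Min): all of {1, 3} already in.
A3: add {2} — 2 (Min): all of {1, 3, 4} already in.
A4: add {0} — 0 (Min): all of {2, 3} already in.
A4 = all vertices. Fixed point.
0 enters the attractor at level 4, so Max can force the target in 4 moves from there.

4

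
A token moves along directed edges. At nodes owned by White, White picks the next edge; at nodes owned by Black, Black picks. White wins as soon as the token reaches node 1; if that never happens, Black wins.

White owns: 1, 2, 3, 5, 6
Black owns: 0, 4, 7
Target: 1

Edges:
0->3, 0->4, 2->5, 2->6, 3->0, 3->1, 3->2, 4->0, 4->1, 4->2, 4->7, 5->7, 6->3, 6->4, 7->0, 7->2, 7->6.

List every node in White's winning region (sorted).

1, 2, 3, 6

A0 = {1}
A1: add {3} — 3 (White) has 3→1.
A2: add {6} — 6 (White) has 6→3.
A3: add {2} — 2 (White) has 2→6.
A4 = A3; e.g. 0 (Black) can still go to 4. Fixed point.
White's winning region = {1, 2, 3, 6}.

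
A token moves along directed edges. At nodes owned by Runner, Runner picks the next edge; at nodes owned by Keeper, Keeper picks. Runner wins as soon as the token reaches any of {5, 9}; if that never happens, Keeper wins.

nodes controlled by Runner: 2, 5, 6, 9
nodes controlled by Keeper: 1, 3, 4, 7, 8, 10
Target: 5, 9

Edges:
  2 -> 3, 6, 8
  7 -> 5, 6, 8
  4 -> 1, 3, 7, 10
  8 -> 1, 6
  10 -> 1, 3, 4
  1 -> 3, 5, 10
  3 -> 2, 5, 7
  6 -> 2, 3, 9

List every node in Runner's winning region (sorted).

2, 5, 6, 9

A0 = {5, 9}
A1: add {6} — 6 (Runner) has 6→9.
A2: add {2} — 2 (Runner) has 2→6.
A3 = A2; e.g. 1 (Keeper) can still go to 3. Fixed point.
Runner's winning region = {2, 5, 6, 9}.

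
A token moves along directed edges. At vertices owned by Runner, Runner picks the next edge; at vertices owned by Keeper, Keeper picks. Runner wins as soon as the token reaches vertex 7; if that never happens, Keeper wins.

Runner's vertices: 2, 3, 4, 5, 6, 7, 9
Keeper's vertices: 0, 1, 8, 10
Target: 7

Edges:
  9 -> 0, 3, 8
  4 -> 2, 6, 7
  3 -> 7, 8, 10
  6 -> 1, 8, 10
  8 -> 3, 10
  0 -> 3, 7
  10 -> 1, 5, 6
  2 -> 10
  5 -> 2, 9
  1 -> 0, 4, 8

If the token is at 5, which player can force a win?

Runner

A0 = {7}
A1: add {3, 4} — 3 (Runner) has 3→7; 4 (Runner) has 4→7.
A2: add {0, 9} — 0 (Keeper): all of {3, 7} already in; 9 (Runner) has 9→3.
A3: add {5} — 5 (Runner) has 5→9.
A4 = A3; e.g. 1 (Keeper) can still go to 8. Fixed point.
5 ∈ A3, so Runner can force the target.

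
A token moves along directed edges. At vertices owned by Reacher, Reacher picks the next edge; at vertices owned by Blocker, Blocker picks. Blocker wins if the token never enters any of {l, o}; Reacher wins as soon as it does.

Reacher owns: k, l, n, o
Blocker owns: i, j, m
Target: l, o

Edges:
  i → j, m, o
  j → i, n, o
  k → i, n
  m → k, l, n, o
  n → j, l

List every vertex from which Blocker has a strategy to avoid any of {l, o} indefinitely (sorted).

i, j

A0 = {l, o}
A1: add {n} — n (Reacher) has n→l.
A2: add {k} — k (Reacher) has k→n.
A3: add {m} — m (Blocker): all of {k, l, n, o} already in.
A4 = A3; e.g. i (Blocker) can still go to j. Fixed point.
Reacher's attractor = {k, l, m, n, o}; Blocker avoids the target exactly from the complement.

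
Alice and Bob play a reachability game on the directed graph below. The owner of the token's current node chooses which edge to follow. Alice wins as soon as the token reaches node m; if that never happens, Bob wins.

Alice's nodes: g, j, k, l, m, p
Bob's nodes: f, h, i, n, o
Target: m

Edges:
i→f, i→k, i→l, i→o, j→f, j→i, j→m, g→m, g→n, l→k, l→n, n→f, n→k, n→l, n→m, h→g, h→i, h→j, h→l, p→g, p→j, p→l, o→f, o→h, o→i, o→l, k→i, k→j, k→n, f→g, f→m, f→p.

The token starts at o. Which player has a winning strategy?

Bob

A0 = {m}
A1: add {g, j} — g (Alice) has g→m; j (Alice) has j→m.
A2: add {k, p} — k (Alice) has k→j; p (Alice) has p→g.
A3: add {f, l} — f (Bob): all of {g, m, p} already in; l (Alice) has l→k.
A4: add {n} — n (Bob): all of {f, k, l, m} already in.
A5 = A4; e.g. h (Bob) can still go to i. Fixed point.
o never enters the attractor, so Bob can avoid the target forever.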